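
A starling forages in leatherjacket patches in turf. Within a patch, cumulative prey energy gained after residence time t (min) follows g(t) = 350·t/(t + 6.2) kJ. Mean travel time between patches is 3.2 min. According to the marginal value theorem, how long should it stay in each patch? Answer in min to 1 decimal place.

4.5 min

Optimal t* satisfies g'(t*) = g(t*)/(T + t*).
g'(t) = 350·6.2/(t + 6.2)². Setting 350·6.2/(t+6.2)² = 350t/[(t+6.2)(3.2+t)] gives 6.2(3.2+t) = t(t+6.2), so t² = 6.2×3.2 = 19.84.
t* = √19.84 = 4.454 min.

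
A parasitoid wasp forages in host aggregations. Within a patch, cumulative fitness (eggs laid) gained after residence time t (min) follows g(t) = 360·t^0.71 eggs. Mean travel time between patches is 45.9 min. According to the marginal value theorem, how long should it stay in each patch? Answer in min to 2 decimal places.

By the marginal value theorem, leave when the instantaneous gain rate g'(t) equals the habitat-wide average g(t)/(T + t).
g'(t) = 0.71·360·t^-0.29. Setting 0.71·360·t^-0.29 = 360·t^0.71/(45.9+t) gives 0.71(45.9+t) = t, so 0.29·t = 0.71×45.9.
t* = 0.71×45.9/0.29 = 112.4 min.

112.38 min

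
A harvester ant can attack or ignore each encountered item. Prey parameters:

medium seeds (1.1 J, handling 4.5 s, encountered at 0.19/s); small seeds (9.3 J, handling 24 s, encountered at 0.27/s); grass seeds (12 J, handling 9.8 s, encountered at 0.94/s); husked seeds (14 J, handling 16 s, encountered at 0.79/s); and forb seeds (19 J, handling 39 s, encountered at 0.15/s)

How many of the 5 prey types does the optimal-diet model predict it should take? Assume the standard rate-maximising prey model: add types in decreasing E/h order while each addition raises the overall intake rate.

1

E/h in descending order: grass seeds 1.22, husked seeds 0.875, forb seeds 0.487, small seeds 0.388, medium seeds 0.244 J/s. The optimal diet is the largest prefix of this list for which every included type satisfies E_i/h_i > R on the types above it.
Rate on top 1: 1.105. husked seeds: 0.875 < 1.105 → exclude; stop.
Optimal diet: grass seeds — 1 of 5 types.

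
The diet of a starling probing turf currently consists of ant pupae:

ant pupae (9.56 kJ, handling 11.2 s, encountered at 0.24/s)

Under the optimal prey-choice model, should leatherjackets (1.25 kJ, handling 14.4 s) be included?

Current rate: (0.24×9.56)/(1 + 0.24×11.2) = 0.6221 kJ/s.
leatherjackets: E/h = 1.25/14.4 = 0.08681 kJ/s.
Since 0.08681 < R, time spent handling leatherjackets is better spent searching.

No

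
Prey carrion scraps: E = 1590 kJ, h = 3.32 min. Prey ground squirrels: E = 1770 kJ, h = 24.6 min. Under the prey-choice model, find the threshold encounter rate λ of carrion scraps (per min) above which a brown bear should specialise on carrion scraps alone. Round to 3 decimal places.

0.053 per min

The zero-one rule: include ground squirrels iff E₂/h₂ > λE₁/(1+λh₁). Equality gives the switch point.
λE₁h₂ = E₂ + λE₂h₁ ⇒ λ = E₂/(E₁h₂ − E₂h₁) = 1770/(3.911e+04 − 5876) = 0.05325 per min.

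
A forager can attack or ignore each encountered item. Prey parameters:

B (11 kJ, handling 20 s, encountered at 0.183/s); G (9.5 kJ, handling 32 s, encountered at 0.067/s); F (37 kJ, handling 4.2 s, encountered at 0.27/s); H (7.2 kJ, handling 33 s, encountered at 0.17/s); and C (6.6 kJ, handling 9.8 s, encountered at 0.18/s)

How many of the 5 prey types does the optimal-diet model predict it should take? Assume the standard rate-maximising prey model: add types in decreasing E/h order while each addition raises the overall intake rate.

1

Rank by E/h (kJ/s): F 8.81, C 0.673, B 0.55, G 0.297, H 0.218. Include each in turn until the next type's E/h falls below the running intake rate.
Rate on top 1: 4.681. C: 0.673 < 4.681 → exclude; stop.
Optimal diet: F — 1 of 5 types.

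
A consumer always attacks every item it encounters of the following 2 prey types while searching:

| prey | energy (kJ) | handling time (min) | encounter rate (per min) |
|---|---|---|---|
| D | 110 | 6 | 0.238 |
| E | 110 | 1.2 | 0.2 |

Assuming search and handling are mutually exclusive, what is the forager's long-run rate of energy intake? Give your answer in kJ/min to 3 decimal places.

Energy encountered per unit search time: 0.238×110 + 0.2×110 = 48.18 kJ/min.
Handling time per unit search time: 0.238×6 + 0.2×1.2 = 1.668.
Rate = 48.18/(1 + 1.668) = 18.06 kJ/min.

18.058 kJ/min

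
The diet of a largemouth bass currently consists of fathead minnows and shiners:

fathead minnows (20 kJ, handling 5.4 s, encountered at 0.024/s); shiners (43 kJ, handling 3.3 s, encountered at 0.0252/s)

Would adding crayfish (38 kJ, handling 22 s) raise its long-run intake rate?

Yes

Current rate: (0.024×20 + 0.0252×43)/(1 + 0.024×5.4 + 0.0252×3.3) = 1.289 kJ/s.
Profitability of crayfish: 38/22 = 1.727 kJ/s.
Since 1.727 > R, including crayfish increases the long-run rate.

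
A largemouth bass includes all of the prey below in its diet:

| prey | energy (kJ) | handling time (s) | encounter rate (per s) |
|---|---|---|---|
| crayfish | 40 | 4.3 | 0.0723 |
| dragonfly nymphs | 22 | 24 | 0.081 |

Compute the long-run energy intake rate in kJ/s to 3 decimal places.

R = Σλ_iE_i / (1 + Σλ_ih_i)
Numerator: 0.0723×40 + 0.081×22 = 4.674
Denominator: 1 + 0.0723×4.3 + 0.081×24 = 3.255
R = 4.674/3.255 = 1.436 kJ/s

1.436 kJ/s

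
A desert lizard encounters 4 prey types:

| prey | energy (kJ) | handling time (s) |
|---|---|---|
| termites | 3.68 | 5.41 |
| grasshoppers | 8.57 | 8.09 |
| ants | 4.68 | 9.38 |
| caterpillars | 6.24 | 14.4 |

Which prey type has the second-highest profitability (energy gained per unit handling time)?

Profitability E/h (kJ/s): termites = 3.68/5.41 = 0.68, grasshoppers = 8.57/8.09 = 1.06, ants = 4.68/9.38 = 0.499, caterpillars = 6.24/14.4 = 0.433.
Ranked: grasshoppers > termites > ants > caterpillars.

termites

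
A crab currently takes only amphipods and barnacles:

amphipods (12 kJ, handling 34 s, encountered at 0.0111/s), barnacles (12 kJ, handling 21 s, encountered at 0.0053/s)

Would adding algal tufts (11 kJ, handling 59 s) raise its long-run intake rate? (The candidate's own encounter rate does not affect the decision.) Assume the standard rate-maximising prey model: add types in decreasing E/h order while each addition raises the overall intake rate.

Yes

On amphipods and barnacles alone, R = ΣλE/(1+Σλh) = 0.1968/1.489 = 0.1322 kJ/s.
algal tufts: E/h = 11/59 = 0.1864 kJ/s.
Since 0.1864 > R, including algal tufts increases the long-run rate.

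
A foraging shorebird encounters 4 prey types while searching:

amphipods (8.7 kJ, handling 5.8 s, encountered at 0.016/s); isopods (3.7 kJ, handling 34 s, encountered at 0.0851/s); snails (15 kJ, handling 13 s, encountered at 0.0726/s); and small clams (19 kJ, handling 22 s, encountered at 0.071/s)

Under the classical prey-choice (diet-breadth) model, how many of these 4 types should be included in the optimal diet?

3

E/h in descending order: amphipods 1.5, snails 1.15, small clams 0.864, isopods 0.109 kJ/s. The optimal diet is the largest prefix of this list for which every included type satisfies E_i/h_i > R on the types above it.
Rate on top 1: 0.1274. snails: 1.15 > 0.1274 → include.
Rate on top 2: 0.6031. small clams: 0.864 > 0.6031 → include.
Rate on top 3: 0.7162. isopods: 0.109 < 0.7162 → exclude; stop.
Optimal diet: amphipods, snails, small clams — 3 of 4 types.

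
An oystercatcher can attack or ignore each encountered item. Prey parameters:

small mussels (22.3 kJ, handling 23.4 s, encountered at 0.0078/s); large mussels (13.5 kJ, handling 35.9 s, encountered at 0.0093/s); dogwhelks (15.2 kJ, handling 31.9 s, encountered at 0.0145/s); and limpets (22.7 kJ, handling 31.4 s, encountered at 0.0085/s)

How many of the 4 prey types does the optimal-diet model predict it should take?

Rank by E/h (kJ/s): small mussels 0.953, limpets 0.723, dogwhelks 0.476, large mussels 0.376. Include each in turn until the next type's E/h falls below the running intake rate.
Rate on top 1: 0.1471. limpets: 0.723 > 0.1471 → include.
Rate on top 2: 0.2531. dogwhelks: 0.476 > 0.2531 → include.
Rate on top 3: 0.3072. large mussels: 0.376 > 0.3072 → include.
Optimal diet: small mussels, limpets, dogwhelks, large mussels — 4 of 4 types.

4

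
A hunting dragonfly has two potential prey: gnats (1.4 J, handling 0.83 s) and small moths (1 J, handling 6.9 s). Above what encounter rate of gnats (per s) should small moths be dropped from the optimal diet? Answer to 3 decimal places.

0.113 per s

The zero-one rule: include small moths iff E₂/h₂ > λE₁/(1+λh₁). Equality gives the switch point.
λE₁h₂ = E₂ + λE₂h₁ ⇒ λ = E₂/(E₁h₂ − E₂h₁) = 1/(9.66 − 0.83) = 0.1133 per s.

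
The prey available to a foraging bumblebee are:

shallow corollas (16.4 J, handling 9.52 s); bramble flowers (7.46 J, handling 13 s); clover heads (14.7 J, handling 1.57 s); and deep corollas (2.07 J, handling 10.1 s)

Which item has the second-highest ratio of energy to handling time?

shallow corollas

Profitability E/h (J/s): shallow corollas = 16.4/9.52 = 1.72, bramble flowers = 7.46/13 = 0.574, clover heads = 14.7/1.57 = 9.36, deep corollas = 2.07/10.1 = 0.205.
Ranked: clover heads > shallow corollas > bramble flowers > deep corollas.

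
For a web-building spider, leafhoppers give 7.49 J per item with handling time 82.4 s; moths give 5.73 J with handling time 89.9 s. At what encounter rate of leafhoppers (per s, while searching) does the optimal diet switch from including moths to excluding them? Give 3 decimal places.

0.028 per s

Drop moths once their profitability E₂/h₂ falls below the rate achievable on leafhoppers alone: E₂/h₂ = λE₁/(1 + λh₁).
Solve for λ: λE₁h₂ = E₂(1 + λh₁) → λ(E₁h₂ − E₂h₁) = E₂ → λ = E₂/(E₁h₂ − E₂h₁).
λ = 5.73/(7.49×89.9 − 5.73×82.4) = 5.73/201.2 = 0.02848 per s.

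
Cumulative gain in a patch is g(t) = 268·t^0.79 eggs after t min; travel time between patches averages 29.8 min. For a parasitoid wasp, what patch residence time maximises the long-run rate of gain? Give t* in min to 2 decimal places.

By the marginal value theorem, leave when the instantaneous gain rate g'(t) equals the habitat-wide average g(t)/(T + t).
g'(t) = 0.79·268·t^-0.21. Setting 0.79·268·t^-0.21 = 268·t^0.79/(29.8+t) gives 0.79(29.8+t) = t, so 0.21·t = 0.79×29.8.
t* = 0.79×29.8/0.21 = 112.1 min.

112.10 min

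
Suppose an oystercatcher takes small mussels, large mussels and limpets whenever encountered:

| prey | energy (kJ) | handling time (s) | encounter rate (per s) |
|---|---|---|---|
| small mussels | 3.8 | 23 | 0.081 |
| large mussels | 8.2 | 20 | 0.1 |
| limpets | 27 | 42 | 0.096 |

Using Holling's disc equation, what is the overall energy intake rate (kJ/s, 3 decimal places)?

0.418 kJ/s

R = Σλ_iE_i / (1 + Σλ_ih_i)
Numerator: 0.081×3.8 + 0.1×8.2 + 0.096×27 = 3.72
Denominator: 1 + 0.081×23 + 0.1×20 + 0.096×42 = 8.895
R = 3.72/8.895 = 0.4182 kJ/s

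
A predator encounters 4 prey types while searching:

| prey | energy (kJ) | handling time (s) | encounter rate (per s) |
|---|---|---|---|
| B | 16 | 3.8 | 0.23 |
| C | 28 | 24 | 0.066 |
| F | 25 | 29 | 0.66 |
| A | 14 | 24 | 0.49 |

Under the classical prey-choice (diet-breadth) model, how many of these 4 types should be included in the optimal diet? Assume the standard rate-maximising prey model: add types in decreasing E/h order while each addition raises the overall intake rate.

E/h in descending order: B 4.21, C 1.17, F 0.862, A 0.583 kJ/s. The optimal diet is the largest prefix of this list for which every included type satisfies E_i/h_i > R on the types above it.
Rate on top 1: 1.964. C: 1.17 < 1.964 → exclude; stop.
Optimal diet: B — 1 of 4 types.

1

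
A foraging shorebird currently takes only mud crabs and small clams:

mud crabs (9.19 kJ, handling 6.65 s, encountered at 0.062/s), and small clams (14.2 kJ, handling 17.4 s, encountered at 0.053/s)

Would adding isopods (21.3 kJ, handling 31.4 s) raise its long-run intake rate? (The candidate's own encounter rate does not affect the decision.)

On mud crabs and small clams alone, R = ΣλE/(1+Σλh) = 1.322/2.334 = 0.5665 kJ/s.
isopods: E/h = 21.3/31.4 = 0.6783 kJ/s.
Since 0.6783 > R, including isopods increases the long-run rate.

Yes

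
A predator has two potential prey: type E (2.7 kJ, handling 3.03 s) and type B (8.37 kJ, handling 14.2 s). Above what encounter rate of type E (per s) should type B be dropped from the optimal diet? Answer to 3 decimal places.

0.645 per s

At the threshold, the rate on type E alone equals the profitability of type B: λ·2.7/(1 + λ·3.03) = 8.37/14.2 = 0.5894.
Rearranging, λ(2.7 − 0.5894×3.03) = 0.5894, so λ = 0.5894/0.914 = 0.6449 per s.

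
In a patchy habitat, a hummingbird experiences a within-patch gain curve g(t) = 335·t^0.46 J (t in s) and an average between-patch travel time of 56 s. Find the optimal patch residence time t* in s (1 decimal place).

47.7 s

Optimal t* satisfies g'(t*) = g(t*)/(T + t*).
g'(t) = 0.46·335·t^-0.54. Setting 0.46·335·t^-0.54 = 335·t^0.46/(56+t) gives 0.46(56+t) = t, so 0.54·t = 0.46×56.
t* = 0.46×56/0.54 = 47.7 s.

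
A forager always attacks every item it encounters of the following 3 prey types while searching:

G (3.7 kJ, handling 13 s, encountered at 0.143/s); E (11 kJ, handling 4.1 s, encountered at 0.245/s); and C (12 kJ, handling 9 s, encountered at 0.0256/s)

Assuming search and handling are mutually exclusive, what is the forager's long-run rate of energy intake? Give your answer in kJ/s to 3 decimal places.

0.863 kJ/s

Energy encountered per unit search time: 0.143×3.7 + 0.245×11 + 0.0256×12 = 3.531 kJ/s.
Handling time per unit search time: 0.143×13 + 0.245×4.1 + 0.0256×9 = 3.094.
Rate = 3.531/(1 + 3.094) = 0.8626 kJ/s.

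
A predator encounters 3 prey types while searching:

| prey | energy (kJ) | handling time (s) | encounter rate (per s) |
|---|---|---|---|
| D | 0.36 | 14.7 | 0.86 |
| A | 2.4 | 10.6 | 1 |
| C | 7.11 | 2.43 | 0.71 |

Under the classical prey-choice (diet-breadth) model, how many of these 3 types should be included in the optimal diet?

E/h in descending order: C 2.93, A 0.226, D 0.0245 kJ/s. The optimal diet is the largest prefix of this list for which every included type satisfies E_i/h_i > R on the types above it.
Rate on top 1: 1.852. A: 0.226 < 1.852 → exclude; stop.
Optimal diet: C — 1 of 3 types.

1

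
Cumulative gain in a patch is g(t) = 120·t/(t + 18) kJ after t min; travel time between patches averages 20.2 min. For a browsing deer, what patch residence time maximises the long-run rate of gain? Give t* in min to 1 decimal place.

19.1 min

Optimal t* satisfies g'(t*) = g(t*)/(T + t*).
g'(t) = 120·18/(t + 18)². Setting 120·18/(t+18)² = 120t/[(t+18)(20.2+t)] gives 18(20.2+t) = t(t+18), so t² = 18×20.2 = 363.6.
t* = √363.6 = 19.07 min.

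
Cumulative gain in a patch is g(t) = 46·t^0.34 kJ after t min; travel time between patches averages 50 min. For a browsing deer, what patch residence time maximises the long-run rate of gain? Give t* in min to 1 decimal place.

25.8 min

By the marginal value theorem, leave when the instantaneous gain rate g'(t) equals the habitat-wide average g(t)/(T + t).
g'(t) = 0.34·46·t^-0.66. Setting 0.34·46·t^-0.66 = 46·t^0.34/(50+t) gives 0.34(50+t) = t, so 0.66·t = 0.34×50.
t* = 0.34×50/0.66 = 25.76 min.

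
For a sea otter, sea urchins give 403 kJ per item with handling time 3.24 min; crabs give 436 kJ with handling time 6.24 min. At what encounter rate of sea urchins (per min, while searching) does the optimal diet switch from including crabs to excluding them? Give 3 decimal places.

Drop crabs once their profitability E₂/h₂ falls below the rate achievable on sea urchins alone: E₂/h₂ = λE₁/(1 + λh₁).
Solve for λ: λE₁h₂ = E₂(1 + λh₁) → λ(E₁h₂ − E₂h₁) = E₂ → λ = E₂/(E₁h₂ − E₂h₁).
λ = 436/(403×6.24 − 436×3.24) = 436/1102 = 0.3956 per min.

0.396 per min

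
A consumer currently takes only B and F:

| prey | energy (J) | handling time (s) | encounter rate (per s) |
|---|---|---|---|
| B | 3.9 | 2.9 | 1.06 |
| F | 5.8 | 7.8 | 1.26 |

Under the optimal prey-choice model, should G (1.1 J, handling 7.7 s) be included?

Current rate: (1.06×3.9 + 1.26×5.8)/(1 + 1.06×2.9 + 1.26×7.8) = 0.823 J/s.
G: E/h = 1.1/7.7 = 0.1429 J/s.
Since 0.1429 < R, time spent handling G is better spent searching.

No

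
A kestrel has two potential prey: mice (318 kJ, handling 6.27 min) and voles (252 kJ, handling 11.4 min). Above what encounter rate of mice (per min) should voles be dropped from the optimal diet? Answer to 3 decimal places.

0.123 per min

Drop voles once their profitability E₂/h₂ falls below the rate achievable on mice alone: E₂/h₂ = λE₁/(1 + λh₁).
Solve for λ: λE₁h₂ = E₂(1 + λh₁) → λ(E₁h₂ − E₂h₁) = E₂ → λ = E₂/(E₁h₂ − E₂h₁).
λ = 252/(318×11.4 − 252×6.27) = 252/2045 = 0.1232 per min.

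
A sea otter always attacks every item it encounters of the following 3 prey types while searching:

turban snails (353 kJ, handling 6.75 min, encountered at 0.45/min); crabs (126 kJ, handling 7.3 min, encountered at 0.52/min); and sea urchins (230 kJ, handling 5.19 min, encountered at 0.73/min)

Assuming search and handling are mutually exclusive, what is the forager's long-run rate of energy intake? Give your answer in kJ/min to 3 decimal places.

R = Σλ_iE_i / (1 + Σλ_ih_i)
Numerator: 0.45×353 + 0.52×126 + 0.73×230 = 392.3
Denominator: 1 + 0.45×6.75 + 0.52×7.3 + 0.73×5.19 = 11.62
R = 392.3/11.62 = 33.75 kJ/min

33.752 kJ/min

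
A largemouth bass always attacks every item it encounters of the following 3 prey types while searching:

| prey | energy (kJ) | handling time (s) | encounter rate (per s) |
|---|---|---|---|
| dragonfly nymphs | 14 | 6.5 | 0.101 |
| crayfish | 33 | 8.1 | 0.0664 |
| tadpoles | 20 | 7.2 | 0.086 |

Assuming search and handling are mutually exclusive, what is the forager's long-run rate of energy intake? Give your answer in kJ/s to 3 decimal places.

Energy encountered per unit search time: 0.101×14 + 0.0664×33 + 0.086×20 = 5.325 kJ/s.
Handling time per unit search time: 0.101×6.5 + 0.0664×8.1 + 0.086×7.2 = 1.814.
Rate = 5.325/(1 + 1.814) = 1.893 kJ/s.

1.893 kJ/s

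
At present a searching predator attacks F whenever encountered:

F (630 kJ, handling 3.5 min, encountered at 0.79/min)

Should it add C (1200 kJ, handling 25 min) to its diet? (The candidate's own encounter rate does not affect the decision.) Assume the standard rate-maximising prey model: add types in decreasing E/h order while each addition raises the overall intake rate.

No

Current rate: (0.79×630)/(1 + 0.79×3.5) = 132.2 kJ/min.
C: E/h = 1200/25 = 48 kJ/min.
48 < 132.2, so adding C would lower the average — exclude it.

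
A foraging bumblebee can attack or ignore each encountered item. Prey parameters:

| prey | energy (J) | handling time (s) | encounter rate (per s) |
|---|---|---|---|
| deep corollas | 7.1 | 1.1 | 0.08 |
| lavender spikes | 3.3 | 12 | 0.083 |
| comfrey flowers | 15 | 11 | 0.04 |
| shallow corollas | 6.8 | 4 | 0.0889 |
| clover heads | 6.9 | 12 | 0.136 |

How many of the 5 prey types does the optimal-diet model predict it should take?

3

E/h in descending order: deep corollas 6.45, shallow corollas 1.7, comfrey flowers 1.36, clover heads 0.575, lavender spikes 0.275 J/s. The optimal diet is the largest prefix of this list for which every included type satisfies E_i/h_i > R on the types above it.
Rate on top 1: 0.5221. shallow corollas: 1.7 > 0.5221 → include.
Rate on top 2: 0.8122. comfrey flowers: 1.36 > 0.8122 → include.
Rate on top 3: 0.941. clover heads: 0.575 < 0.941 → exclude; stop.
Optimal diet: deep corollas, shallow corollas, comfrey flowers — 3 of 5 types.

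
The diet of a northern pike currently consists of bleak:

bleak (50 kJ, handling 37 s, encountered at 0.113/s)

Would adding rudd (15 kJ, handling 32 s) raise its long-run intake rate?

Intake rate on the current diet: R = (0.113×50) / (1 + 0.113×37) = 5.65/5.181 = 1.091 kJ/s.
rudd: E/h = 15/32 = 0.4688 kJ/s.
0.4688 < 1.091, so adding rudd would lower the average — exclude it.

No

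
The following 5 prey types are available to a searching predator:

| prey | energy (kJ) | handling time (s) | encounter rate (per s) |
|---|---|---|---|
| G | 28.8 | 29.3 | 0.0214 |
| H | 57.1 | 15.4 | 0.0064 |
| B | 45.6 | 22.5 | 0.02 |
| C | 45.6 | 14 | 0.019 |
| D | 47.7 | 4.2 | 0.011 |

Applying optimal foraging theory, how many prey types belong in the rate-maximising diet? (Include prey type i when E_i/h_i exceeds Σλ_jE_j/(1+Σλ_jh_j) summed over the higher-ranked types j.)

Rank by E/h (kJ/s): D 11.4, H 3.71, C 3.26, B 2.03, G 0.983. Include each in turn until the next type's E/h falls below the running intake rate.
Rate on top 1: 0.5015. H: 3.71 > 0.5015 → include.
Rate on top 2: 0.7776. C: 3.26 > 0.7776 → include.
Rate on top 3: 1.245. B: 2.03 > 1.245 → include.
Rate on top 4: 1.434. G: 0.983 < 1.434 → exclude; stop.
Optimal diet: D, H, C, B — 4 of 5 types.

4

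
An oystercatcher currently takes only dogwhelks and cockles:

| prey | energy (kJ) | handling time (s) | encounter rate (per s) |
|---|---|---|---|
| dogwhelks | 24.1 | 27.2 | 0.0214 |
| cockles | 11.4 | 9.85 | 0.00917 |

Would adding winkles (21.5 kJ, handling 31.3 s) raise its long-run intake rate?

Yes

Intake rate on the current diet: R = (0.0214×24.1 + 0.00917×11.4) / (1 + 0.0214×27.2 + 0.00917×9.85) = 0.6203/1.672 = 0.3709 kJ/s.
Profitability of winkles: 21.5/31.3 = 0.6869 kJ/s.
Since 0.6869 > R, including winkles increases the long-run rate.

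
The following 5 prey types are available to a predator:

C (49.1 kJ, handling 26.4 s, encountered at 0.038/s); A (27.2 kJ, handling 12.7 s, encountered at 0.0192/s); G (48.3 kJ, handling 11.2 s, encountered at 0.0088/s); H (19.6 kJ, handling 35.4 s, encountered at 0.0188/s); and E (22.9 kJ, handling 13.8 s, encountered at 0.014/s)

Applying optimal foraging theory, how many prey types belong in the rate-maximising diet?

4

Profitabilities (E/h, kJ/s): G 4.31, A 2.14, C 1.86, E 1.66, H 0.554. Add prey in this order while the next type's profitability exceeds the intake rate on those already taken.
Rate on top 1: 0.3869. A: 2.14 > 0.3869 → include.
Rate on top 2: 0.7057. C: 1.86 > 0.7057 → include.
Rate on top 3: 1.199. E: 1.66 > 1.199 → include.
Rate on top 4: 1.234. H: 0.554 < 1.234 → exclude; stop.
Optimal diet: G, A, C, E — 4 of 5 types.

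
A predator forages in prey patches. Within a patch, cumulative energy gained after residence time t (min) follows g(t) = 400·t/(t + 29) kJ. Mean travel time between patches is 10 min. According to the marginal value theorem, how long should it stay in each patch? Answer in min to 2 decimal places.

Optimal t* satisfies g'(t*) = g(t*)/(T + t*).
g'(t) = 400·29/(t + 29)². Setting 400·29/(t+29)² = 400t/[(t+29)(10+t)] gives 29(10+t) = t(t+29), so t² = 29×10 = 290.
t* = √290 = 17.03 min.

17.03 min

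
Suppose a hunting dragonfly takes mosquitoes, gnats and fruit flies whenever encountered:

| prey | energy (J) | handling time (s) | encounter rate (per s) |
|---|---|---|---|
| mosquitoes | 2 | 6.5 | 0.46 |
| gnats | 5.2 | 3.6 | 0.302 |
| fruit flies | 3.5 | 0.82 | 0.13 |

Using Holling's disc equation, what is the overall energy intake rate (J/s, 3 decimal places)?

R = Σλ_iE_i / (1 + Σλ_ih_i)
Numerator: 0.46×2 + 0.302×5.2 + 0.13×3.5 = 2.945
Denominator: 1 + 0.46×6.5 + 0.302×3.6 + 0.13×0.82 = 5.184
R = 2.945/5.184 = 0.5682 J/s

0.568 J/s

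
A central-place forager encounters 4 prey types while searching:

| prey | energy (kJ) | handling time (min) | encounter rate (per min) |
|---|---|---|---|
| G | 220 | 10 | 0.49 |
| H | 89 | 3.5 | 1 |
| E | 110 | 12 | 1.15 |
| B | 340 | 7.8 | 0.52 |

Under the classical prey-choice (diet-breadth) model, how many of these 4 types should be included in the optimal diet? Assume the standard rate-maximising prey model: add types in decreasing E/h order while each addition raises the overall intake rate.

E/h in descending order: B 43.6, H 25.4, G 22, E 9.17 kJ/min. The optimal diet is the largest prefix of this list for which every included type satisfies E_i/h_i > R on the types above it.
Rate on top 1: 34.97. H: 25.4 < 34.97 → exclude; stop.
Optimal diet: B — 1 of 4 types.

1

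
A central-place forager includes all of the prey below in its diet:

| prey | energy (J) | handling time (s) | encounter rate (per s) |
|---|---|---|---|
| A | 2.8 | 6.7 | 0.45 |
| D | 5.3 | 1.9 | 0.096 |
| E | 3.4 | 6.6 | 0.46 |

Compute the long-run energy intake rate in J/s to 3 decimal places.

0.461 J/s

R = Σλ_iE_i / (1 + Σλ_ih_i)
Numerator: 0.45×2.8 + 0.096×5.3 + 0.46×3.4 = 3.333
Denominator: 1 + 0.45×6.7 + 0.096×1.9 + 0.46×6.6 = 7.233
R = 3.333/7.233 = 0.4608 J/s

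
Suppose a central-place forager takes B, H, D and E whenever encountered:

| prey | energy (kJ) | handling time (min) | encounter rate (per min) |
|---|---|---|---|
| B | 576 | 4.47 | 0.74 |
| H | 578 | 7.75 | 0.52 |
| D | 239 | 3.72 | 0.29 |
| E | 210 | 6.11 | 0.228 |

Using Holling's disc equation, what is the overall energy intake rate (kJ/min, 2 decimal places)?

78.08 kJ/min

Energy encountered per unit search time: 0.74×576 + 0.52×578 + 0.29×239 + 0.228×210 = 844 kJ/min.
Handling time per unit search time: 0.74×4.47 + 0.52×7.75 + 0.29×3.72 + 0.228×6.11 = 9.81.
Rate = 844/(1 + 9.81) = 78.08 kJ/min.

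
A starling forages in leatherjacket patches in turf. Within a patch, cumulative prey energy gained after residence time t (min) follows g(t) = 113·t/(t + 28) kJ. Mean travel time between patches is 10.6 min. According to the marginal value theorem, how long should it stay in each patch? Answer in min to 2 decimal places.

17.23 min

Maximise g(t)/(T+t): set derivative to zero → g'(t)(T+t) = g(t).
g'(t) = 113·28/(t + 28)². Setting 113·28/(t+28)² = 113t/[(t+28)(10.6+t)] gives 28(10.6+t) = t(t+28), so t² = 28×10.6 = 296.8.
t* = √296.8 = 17.23 min.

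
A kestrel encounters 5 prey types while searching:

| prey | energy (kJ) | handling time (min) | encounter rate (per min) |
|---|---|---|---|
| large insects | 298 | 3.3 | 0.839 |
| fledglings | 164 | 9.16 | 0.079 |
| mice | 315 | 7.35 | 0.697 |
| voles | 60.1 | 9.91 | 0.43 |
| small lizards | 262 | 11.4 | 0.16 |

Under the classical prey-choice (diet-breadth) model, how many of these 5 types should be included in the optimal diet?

E/h in descending order: large insects 90.3, mice 42.9, small lizards 23, fledglings 17.9, voles 6.06 kJ/min. The optimal diet is the largest prefix of this list for which every included type satisfies E_i/h_i > R on the types above it.
Rate on top 1: 66.34. mice: 42.9 < 66.34 → exclude; stop.
Optimal diet: large insects — 1 of 5 types.

1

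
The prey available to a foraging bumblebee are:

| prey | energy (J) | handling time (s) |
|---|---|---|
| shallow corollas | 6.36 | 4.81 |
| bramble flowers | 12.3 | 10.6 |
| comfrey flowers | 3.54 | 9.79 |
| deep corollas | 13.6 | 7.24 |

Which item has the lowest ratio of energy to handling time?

comfrey flowers

In descending order of E/h:
deep corollas: 13.6/7.24 = 1.88 J/s
shallow corollas: 6.36/4.81 = 1.32 J/s
bramble flowers: 12.3/10.6 = 1.16 J/s
comfrey flowers: 3.54/9.79 = 0.362 J/s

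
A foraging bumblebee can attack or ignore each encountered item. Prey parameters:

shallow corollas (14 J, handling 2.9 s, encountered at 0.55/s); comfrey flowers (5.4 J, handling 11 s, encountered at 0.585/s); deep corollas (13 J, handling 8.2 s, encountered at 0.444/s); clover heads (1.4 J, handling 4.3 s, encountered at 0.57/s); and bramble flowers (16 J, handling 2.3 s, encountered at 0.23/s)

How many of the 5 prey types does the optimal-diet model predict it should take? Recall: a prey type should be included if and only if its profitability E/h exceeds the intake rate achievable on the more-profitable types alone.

E/h in descending order: bramble flowers 6.96, shallow corollas 4.83, deep corollas 1.59, comfrey flowers 0.491, clover heads 0.326 J/s. The optimal diet is the largest prefix of this list for which every included type satisfies E_i/h_i > R on the types above it.
Rate on top 1: 2.407. shallow corollas: 4.83 > 2.407 → include.
Rate on top 2: 3.643. deep corollas: 1.59 < 3.643 → exclude; stop.
Optimal diet: bramble flowers, shallow corollas — 2 of 5 types.

2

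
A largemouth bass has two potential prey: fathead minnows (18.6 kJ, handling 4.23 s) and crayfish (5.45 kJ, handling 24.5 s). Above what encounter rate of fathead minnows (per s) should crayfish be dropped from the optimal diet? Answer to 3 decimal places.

0.013 per s

The zero-one rule: include crayfish iff E₂/h₂ > λE₁/(1+λh₁). Equality gives the switch point.
λE₁h₂ = E₂ + λE₂h₁ ⇒ λ = E₂/(E₁h₂ − E₂h₁) = 5.45/(455.7 − 23.05) = 0.0126 per s.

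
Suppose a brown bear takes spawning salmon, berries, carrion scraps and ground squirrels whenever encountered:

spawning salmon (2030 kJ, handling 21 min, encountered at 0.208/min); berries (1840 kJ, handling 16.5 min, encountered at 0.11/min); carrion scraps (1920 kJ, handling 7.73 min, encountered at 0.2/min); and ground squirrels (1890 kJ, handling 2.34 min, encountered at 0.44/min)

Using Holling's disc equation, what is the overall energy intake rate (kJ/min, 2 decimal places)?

R = Σλ_iE_i / (1 + Σλ_ih_i)
Numerator: 0.208×2030 + 0.11×1840 + 0.2×1920 + 0.44×1890 = 1840
Denominator: 1 + 0.208×21 + 0.11×16.5 + 0.2×7.73 + 0.44×2.34 = 9.759
R = 1840/9.759 = 188.6 kJ/min

188.58 kJ/min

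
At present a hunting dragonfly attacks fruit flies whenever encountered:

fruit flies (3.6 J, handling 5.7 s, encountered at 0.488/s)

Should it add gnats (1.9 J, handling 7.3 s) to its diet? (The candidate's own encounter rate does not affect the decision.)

On fruit flies alone, R = ΣλE/(1+Σλh) = 1.757/3.782 = 0.4646 J/s.
gnats: E/h = 1.9/7.3 = 0.2603 J/s.
Since 0.2603 < R, time spent handling gnats is better spent searching.

No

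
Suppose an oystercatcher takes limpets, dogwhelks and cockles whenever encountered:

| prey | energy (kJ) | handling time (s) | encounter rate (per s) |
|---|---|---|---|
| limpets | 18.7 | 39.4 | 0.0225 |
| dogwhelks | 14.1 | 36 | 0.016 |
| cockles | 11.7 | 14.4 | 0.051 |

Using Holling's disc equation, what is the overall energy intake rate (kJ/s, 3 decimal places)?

0.389 kJ/s

R = Σλ_iE_i / (1 + Σλ_ih_i)
Numerator: 0.0225×18.7 + 0.016×14.1 + 0.051×11.7 = 1.243
Denominator: 1 + 0.0225×39.4 + 0.016×36 + 0.051×14.4 = 3.197
R = 1.243/3.197 = 0.3888 kJ/s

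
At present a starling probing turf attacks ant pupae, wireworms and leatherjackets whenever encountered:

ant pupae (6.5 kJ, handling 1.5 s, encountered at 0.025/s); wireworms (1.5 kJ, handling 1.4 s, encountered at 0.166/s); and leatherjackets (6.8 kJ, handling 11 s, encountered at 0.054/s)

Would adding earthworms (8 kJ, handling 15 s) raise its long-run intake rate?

Yes

Current rate: (0.025×6.5 + 0.166×1.5 + 0.054×6.8)/(1 + 0.025×1.5 + 0.166×1.4 + 0.054×11) = 0.4178 kJ/s.
Profitability of earthworms: 8/15 = 0.5333 kJ/s.
0.5333 > 0.4178, so adding earthworms raises the average — include it.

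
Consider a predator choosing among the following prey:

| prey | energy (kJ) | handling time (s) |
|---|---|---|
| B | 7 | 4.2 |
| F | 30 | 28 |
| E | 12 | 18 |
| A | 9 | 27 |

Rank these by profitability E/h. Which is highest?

In descending order of E/h:
B: 7/4.2 = 1.67 kJ/s
F: 30/28 = 1.07 kJ/s
E: 12/18 = 0.667 kJ/s
A: 9/27 = 0.333 kJ/s

B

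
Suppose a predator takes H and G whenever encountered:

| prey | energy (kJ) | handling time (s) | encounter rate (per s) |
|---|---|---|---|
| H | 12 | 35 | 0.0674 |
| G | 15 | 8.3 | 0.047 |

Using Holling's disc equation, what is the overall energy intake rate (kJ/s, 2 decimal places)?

0.40 kJ/s

R = Σλ_iE_i / (1 + Σλ_ih_i)
Numerator: 0.0674×12 + 0.047×15 = 1.514
Denominator: 1 + 0.0674×35 + 0.047×8.3 = 3.749
R = 1.514/3.749 = 0.4038 kJ/s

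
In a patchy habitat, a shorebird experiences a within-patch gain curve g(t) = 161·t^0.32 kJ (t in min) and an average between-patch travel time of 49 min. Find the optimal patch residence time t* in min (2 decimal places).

23.06 min

Optimal t* satisfies g'(t*) = g(t*)/(T + t*).
g'(t) = 0.32·161·t^-0.68. Setting 0.32·161·t^-0.68 = 161·t^0.32/(49+t) gives 0.32(49+t) = t, so 0.68·t = 0.32×49.
t* = 0.32×49/0.68 = 23.06 min.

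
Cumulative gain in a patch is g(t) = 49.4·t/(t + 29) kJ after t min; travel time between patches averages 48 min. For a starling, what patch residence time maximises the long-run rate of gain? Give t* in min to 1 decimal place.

By the marginal value theorem, leave when the instantaneous gain rate g'(t) equals the habitat-wide average g(t)/(T + t).
g'(t) = 49.4·29/(t + 29)². Setting 49.4·29/(t+29)² = 49.4t/[(t+29)(48+t)] gives 29(48+t) = t(t+29), so t² = 29×48 = 1392.
t* = √1392 = 37.31 min.

37.3 min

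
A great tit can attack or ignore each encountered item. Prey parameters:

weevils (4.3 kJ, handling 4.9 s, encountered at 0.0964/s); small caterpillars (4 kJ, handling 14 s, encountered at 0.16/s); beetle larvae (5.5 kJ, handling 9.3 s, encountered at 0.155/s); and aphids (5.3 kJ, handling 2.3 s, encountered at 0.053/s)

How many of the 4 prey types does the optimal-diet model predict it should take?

E/h in descending order: aphids 2.3, weevils 0.878, beetle larvae 0.591, small caterpillars 0.286 kJ/s. The optimal diet is the largest prefix of this list for which every included type satisfies E_i/h_i > R on the types above it.
Rate on top 1: 0.2504. weevils: 0.878 > 0.2504 → include.
Rate on top 2: 0.4362. beetle larvae: 0.591 > 0.4362 → include.
Rate on top 3: 0.5099. small caterpillars: 0.286 < 0.5099 → exclude; stop.
Optimal diet: aphids, weevils, beetle larvae — 3 of 4 types.

3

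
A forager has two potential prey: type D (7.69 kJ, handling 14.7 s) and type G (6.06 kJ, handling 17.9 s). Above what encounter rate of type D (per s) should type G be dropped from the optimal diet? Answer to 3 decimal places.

0.125 per s

The zero-one rule: include type G iff E₂/h₂ > λE₁/(1+λh₁). Equality gives the switch point.
λE₁h₂ = E₂ + λE₂h₁ ⇒ λ = E₂/(E₁h₂ − E₂h₁) = 6.06/(137.7 − 89.08) = 0.1248 per s.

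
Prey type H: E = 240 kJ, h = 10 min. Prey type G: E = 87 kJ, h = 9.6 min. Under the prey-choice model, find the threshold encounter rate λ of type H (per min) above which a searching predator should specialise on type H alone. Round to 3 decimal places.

0.061 per min

The zero-one rule: include type G iff E₂/h₂ > λE₁/(1+λh₁). Equality gives the switch point.
λE₁h₂ = E₂ + λE₂h₁ ⇒ λ = E₂/(E₁h₂ − E₂h₁) = 87/(2304 − 870) = 0.06067 per min.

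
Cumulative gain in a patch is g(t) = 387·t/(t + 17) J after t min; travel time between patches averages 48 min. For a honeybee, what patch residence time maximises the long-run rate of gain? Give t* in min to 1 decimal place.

28.6 min

Maximise g(t)/(T+t): set derivative to zero → g'(t)(T+t) = g(t).
g'(t) = 387·17/(t + 17)². Setting 387·17/(t+17)² = 387t/[(t+17)(48+t)] gives 17(48+t) = t(t+17), so t² = 17×48 = 816.
t* = √816 = 28.57 min.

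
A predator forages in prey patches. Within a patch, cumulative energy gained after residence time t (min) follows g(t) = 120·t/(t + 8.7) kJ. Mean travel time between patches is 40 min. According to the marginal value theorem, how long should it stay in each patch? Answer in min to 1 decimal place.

Optimal t* satisfies g'(t*) = g(t*)/(T + t*).
g'(t) = 120·8.7/(t + 8.7)². Setting 120·8.7/(t+8.7)² = 120t/[(t+8.7)(40+t)] gives 8.7(40+t) = t(t+8.7), so t² = 8.7×40 = 348.
t* = √348 = 18.65 min.

18.7 min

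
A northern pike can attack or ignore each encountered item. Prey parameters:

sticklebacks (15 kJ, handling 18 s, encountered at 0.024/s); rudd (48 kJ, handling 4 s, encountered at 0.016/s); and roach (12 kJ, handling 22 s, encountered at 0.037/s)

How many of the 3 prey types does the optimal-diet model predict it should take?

2

Profitabilities (E/h, kJ/s): rudd 12, sticklebacks 0.833, roach 0.545. Add prey in this order while the next type's profitability exceeds the intake rate on those already taken.
Rate on top 1: 0.7218. sticklebacks: 0.833 > 0.7218 → include.
Rate on top 2: 0.754. roach: 0.545 < 0.754 → exclude; stop.
Optimal diet: rudd, sticklebacks — 2 of 3 types.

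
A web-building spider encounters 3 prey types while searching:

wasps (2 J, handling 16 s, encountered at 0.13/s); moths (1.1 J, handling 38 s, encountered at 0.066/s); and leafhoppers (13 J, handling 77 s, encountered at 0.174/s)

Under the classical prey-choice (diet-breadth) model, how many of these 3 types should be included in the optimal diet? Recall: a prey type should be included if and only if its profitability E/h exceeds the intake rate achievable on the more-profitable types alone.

Rank by E/h (J/s): leafhoppers 0.169, wasps 0.125, moths 0.0289. Include each in turn until the next type's E/h falls below the running intake rate.
Rate on top 1: 0.1571. wasps: 0.125 < 0.1571 → exclude; stop.
Optimal diet: leafhoppers — 1 of 3 types.

1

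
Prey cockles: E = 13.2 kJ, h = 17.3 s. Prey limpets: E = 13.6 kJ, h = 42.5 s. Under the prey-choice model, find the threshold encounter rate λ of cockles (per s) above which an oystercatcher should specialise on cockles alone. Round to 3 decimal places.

0.042 per s

Drop limpets once their profitability E₂/h₂ falls below the rate achievable on cockles alone: E₂/h₂ = λE₁/(1 + λh₁).
Solve for λ: λE₁h₂ = E₂(1 + λh₁) → λ(E₁h₂ − E₂h₁) = E₂ → λ = E₂/(E₁h₂ − E₂h₁).
λ = 13.6/(13.2×42.5 − 13.6×17.3) = 13.6/325.7 = 0.04175 per s.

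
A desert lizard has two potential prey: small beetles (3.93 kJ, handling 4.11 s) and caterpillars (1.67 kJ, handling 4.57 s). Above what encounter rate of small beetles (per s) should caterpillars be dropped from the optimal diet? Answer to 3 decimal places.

0.150 per s

The zero-one rule: include caterpillars iff E₂/h₂ > λE₁/(1+λh₁). Equality gives the switch point.
λE₁h₂ = E₂ + λE₂h₁ ⇒ λ = E₂/(E₁h₂ − E₂h₁) = 1.67/(17.96 − 6.864) = 0.1505 per s.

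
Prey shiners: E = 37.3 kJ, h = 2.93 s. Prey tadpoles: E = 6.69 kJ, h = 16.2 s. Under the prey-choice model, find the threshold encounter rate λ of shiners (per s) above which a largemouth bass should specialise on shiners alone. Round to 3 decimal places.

0.011 per s

Drop tadpoles once their profitability E₂/h₂ falls below the rate achievable on shiners alone: E₂/h₂ = λE₁/(1 + λh₁).
Solve for λ: λE₁h₂ = E₂(1 + λh₁) → λ(E₁h₂ − E₂h₁) = E₂ → λ = E₂/(E₁h₂ − E₂h₁).
λ = 6.69/(37.3×16.2 − 6.69×2.93) = 6.69/584.7 = 0.01144 per s.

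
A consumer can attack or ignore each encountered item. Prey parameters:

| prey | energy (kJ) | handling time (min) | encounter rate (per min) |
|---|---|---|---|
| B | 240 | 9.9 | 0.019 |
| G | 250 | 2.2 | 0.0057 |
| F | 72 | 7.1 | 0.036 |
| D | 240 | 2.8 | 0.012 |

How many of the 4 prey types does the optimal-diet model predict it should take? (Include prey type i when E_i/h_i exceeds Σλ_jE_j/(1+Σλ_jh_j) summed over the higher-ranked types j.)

E/h in descending order: G 114, D 85.7, B 24.2, F 10.1 kJ/min. The optimal diet is the largest prefix of this list for which every included type satisfies E_i/h_i > R on the types above it.
Rate on top 1: 1.407. D: 85.7 > 1.407 → include.
Rate on top 2: 4.115. B: 24.2 > 4.115 → include.
Rate on top 3: 7.183. F: 10.1 > 7.183 → include.
Optimal diet: G, D, B, F — 4 of 4 types.

4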